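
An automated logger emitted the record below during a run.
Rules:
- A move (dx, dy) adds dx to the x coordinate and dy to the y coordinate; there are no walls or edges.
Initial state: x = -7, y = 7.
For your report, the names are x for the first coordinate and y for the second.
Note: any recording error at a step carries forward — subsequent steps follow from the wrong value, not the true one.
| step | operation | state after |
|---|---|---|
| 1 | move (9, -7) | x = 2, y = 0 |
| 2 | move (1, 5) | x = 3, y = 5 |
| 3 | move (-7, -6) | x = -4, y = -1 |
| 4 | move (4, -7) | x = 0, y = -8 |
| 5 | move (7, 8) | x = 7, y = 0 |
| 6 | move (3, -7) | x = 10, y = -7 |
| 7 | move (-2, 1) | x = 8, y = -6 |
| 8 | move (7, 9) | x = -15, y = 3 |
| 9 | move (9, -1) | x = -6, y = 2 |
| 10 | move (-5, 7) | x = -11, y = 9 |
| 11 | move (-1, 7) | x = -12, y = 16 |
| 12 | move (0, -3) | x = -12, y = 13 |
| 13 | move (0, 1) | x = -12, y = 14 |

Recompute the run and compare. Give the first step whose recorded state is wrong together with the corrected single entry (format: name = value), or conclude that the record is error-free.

1. x = -7 + (9) = 2, y = 7 + (-7) = 0 (matches)
2. x = 2 + (1) = 3, y = 0 + (5) = 5 (exactly as logged)
3. x = 3 + (-7) = -4, y = 5 + (-6) = -1 (confirmed correct)
4. x = -4 + (4) = 0, y = -1 + (-7) = -8 (no discrepancy)
5. x = 0 + (7) = 7, y = -8 + (8) = 0 (confirmed correct)
6. x = 7 + (3) = 10, y = 0 + (-7) = -7 (agrees with the record)
7. x = 10 + (-2) = 8, y = -7 + (1) = -6 (consistent with the record)
8. x = 8 + (7) = 15, y = -6 + (9) = 3 (a discrepancy with the record)
First deviation found at step 8; the corrected entry is x = 15.

step 8, x = 15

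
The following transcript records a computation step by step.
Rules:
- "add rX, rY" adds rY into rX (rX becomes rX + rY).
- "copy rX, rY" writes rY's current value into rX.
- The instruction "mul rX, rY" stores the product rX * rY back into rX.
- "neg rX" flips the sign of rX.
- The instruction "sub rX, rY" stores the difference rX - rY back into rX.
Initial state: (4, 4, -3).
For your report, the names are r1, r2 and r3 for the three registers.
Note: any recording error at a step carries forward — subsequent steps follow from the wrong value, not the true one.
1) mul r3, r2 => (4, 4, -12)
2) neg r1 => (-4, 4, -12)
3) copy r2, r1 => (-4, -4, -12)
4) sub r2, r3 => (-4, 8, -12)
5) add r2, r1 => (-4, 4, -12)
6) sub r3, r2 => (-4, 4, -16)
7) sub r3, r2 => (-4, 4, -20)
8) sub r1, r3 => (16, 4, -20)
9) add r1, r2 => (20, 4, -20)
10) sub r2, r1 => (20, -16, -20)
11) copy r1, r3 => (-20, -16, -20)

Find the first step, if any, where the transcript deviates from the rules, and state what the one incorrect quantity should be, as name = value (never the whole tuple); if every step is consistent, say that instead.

no error

step 1: r3 = -3 * 4 = -12 -> agrees with the transcript
step 2: r1 = -(4) = -4 -> same as recorded
step 3: r2 = -4 -> no discrepancy
step 4: r2 = -4 - -12 = 8 -> in agreement
step 5: r2 = 8 + -4 = 4 -> in agreement
step 6: r3 = -12 - 4 = -16 -> consistent with the transcript
step 7: r3 = -16 - 4 = -20 -> verified
step 8: r1 = -4 - -20 = 16 -> exactly as logged
step 9: r1 = 16 + 4 = 20 -> checks out
step 10: r2 = 4 - 20 = -16 -> consistent with the transcript
step 11: r1 = -20 -> exactly as logged
The recomputation confirms every line.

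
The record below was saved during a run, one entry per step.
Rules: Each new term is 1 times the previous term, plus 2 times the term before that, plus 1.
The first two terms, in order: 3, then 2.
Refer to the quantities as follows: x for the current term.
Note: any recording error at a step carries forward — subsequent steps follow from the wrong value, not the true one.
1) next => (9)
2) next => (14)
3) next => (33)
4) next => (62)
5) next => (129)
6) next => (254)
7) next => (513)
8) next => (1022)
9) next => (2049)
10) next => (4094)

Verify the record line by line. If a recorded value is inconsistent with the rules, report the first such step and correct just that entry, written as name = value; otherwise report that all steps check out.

Recomputing the run from the initial state:
step 1: x = 9
step 2: x = 14
step 3: x = 33
step 4: x = 62
step 5: x = 129
step 6: x = 254
step 7: x = 513
step 8: x = 1022
step 9: x = 2049
step 10: x = 4094
This matches the record at every step.

no error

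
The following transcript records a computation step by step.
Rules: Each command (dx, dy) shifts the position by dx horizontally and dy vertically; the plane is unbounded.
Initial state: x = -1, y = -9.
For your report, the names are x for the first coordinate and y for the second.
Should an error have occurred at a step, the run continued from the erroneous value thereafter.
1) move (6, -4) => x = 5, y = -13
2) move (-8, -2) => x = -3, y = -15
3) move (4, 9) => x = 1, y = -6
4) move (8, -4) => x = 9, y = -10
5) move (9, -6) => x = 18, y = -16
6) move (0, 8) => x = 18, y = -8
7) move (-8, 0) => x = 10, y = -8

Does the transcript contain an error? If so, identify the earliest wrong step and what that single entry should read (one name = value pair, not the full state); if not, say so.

no error

Recomputing the run from the initial state:
step 1: x = 5, y = -13
step 2: x = -3, y = -15
step 3: x = 1, y = -6
step 4: x = 9, y = -10
step 5: x = 18, y = -16
step 6: x = 18, y = -8
step 7: x = 10, y = -8
This matches the transcript at every step.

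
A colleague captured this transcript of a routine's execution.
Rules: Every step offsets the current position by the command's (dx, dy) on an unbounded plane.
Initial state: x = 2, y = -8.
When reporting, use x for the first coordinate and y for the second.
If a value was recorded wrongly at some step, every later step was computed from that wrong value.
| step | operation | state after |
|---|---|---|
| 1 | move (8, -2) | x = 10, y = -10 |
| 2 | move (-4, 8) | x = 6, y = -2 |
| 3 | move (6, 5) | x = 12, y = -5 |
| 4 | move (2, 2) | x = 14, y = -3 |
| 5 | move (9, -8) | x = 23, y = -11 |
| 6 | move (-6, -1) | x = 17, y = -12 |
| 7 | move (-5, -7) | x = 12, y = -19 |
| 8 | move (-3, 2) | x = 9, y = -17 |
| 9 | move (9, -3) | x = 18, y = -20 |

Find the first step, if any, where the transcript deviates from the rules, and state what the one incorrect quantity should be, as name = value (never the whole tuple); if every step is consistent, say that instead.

Step 1: x = 2 + (8) = 10, y = -8 + (-2) = -10 — consistent with the transcript.
Step 2: x = 10 + (-4) = 6, y = -10 + (8) = -2 — same as recorded.
Step 3: x = 6 + (6) = 12, y = -2 + (5) = 3 — the entry is off here.
First deviation found at step 3; the corrected entry is y = 3.

step 3, y = 3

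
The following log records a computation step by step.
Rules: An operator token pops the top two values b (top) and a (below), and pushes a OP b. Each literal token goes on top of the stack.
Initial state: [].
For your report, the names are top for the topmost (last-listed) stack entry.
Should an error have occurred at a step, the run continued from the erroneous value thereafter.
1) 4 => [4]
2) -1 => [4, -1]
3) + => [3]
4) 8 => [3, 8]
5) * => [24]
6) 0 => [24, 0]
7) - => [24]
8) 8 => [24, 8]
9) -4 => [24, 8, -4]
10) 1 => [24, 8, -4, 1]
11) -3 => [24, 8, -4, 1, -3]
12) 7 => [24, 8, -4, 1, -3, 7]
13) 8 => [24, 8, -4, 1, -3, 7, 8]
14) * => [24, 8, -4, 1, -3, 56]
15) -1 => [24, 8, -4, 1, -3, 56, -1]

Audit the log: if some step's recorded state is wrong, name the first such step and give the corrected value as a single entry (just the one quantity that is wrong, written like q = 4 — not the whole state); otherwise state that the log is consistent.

no error

step 1: push 4: top = 4 -> verified
step 2: push -1: top = -1 -> in agreement
step 3: 4 + -1 = 3 -> matches
step 4: push 8: top = 8 -> matches
step 5: 3 * 8 = 24 -> confirmed correct
step 6: push 0: top = 0 -> same as recorded
step 7: 24 - 0 = 24 -> exactly as logged
step 8: push 8: top = 8 -> exactly as logged
step 9: push -4: top = -4 -> in agreement
step 10: push 1: top = 1 -> no discrepancy
step 11: push -3: top = -3 -> agrees with the log
step 12: push 7: top = 7 -> agrees with the log
step 13: push 8: top = 8 -> matches
step 14: 7 * 8 = 56 -> same as recorded
step 15: push -1: top = -1 -> confirmed correct
The recomputation confirms every line.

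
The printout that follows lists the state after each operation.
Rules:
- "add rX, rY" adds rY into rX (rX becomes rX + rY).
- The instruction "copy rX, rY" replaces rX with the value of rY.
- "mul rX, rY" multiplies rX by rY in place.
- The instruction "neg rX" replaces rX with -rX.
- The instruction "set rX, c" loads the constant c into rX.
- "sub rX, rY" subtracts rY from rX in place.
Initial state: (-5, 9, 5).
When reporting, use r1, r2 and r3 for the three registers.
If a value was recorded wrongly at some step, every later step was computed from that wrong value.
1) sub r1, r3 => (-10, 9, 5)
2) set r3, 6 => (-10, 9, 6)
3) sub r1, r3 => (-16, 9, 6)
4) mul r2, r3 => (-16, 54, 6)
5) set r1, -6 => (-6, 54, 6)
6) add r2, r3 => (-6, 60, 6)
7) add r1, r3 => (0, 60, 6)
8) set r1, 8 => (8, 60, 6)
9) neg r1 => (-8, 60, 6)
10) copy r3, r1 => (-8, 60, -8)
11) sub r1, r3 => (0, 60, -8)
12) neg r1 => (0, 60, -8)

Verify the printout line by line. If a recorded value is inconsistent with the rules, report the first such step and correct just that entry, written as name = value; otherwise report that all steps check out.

Step 1: r1 = -5 - 5 = -10 — exactly as logged.
Step 2: r3 = 6 — confirmed correct.
Step 3: r1 = -10 - 6 = -16 — consistent with the printout.
Step 4: r2 = 9 * 6 = 54 — in agreement.
Step 5: r1 = -6 — checks out.
Step 6: r2 = 54 + 6 = 60 — in agreement.
Step 7: r1 = -6 + 6 = 0 — matches.
Step 8: r1 = 8 — no discrepancy.
Step 9: r1 = -(8) = -8 — confirmed correct.
Step 10: r3 = -8 — in agreement.
Step 11: r1 = -8 - -8 = 0 — checks out.
Step 12: r1 = -(0) = 0 — confirmed correct.
Each recorded entry agrees with the recomputation.

no error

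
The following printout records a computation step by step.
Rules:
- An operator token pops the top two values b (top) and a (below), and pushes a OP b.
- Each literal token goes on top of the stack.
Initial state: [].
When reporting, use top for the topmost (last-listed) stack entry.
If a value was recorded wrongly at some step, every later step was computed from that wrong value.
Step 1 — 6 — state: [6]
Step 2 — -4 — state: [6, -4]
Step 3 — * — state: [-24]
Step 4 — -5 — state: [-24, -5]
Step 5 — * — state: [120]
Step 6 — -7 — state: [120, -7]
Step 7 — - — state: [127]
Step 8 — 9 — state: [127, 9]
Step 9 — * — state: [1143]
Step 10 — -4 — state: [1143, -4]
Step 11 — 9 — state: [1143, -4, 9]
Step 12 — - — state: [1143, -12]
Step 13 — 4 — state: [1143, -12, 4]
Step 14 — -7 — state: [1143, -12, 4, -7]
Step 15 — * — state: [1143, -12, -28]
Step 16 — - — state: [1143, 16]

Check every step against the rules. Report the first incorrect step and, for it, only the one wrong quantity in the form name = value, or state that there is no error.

1. push 6: top = 6 (exactly as logged)
2. push -4: top = -4 (checks out)
3. 6 * -4 = -24 (confirmed correct)
4. push -5: top = -5 (confirmed correct)
5. -24 * -5 = 120 (matches)
6. push -7: top = -7 (verified)
7. 120 - -7 = 127 (checks out)
8. push 9: top = 9 (exactly as logged)
9. 127 * 9 = 1143 (confirmed correct)
10. push -4: top = -4 (in agreement)
11. push 9: top = 9 (checks out)
12. -4 - 9 = -13 (this is not what the printout shows)
The earliest wrong entry is at step 12: it should read top = -13.

step 12, top = -13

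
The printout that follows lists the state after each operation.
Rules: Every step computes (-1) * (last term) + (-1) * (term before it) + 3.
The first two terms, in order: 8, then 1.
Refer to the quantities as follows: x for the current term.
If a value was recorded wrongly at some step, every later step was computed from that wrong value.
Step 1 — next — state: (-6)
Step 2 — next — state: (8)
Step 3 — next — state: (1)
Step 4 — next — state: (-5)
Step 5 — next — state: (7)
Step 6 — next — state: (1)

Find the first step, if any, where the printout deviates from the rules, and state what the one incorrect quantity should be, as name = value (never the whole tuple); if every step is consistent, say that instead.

step 4, x = -6

Step 1: x = -1*(1) + (-1)*(8) + (3) = -6 — in agreement.
Step 2: x = -1*(-6) + (-1)*(1) + (3) = 8 — no discrepancy.
Step 3: x = -1*(8) + (-1)*(-6) + (3) = 1 — verified.
Step 4: x = -1*(1) + (-1)*(8) + (3) = -6 — first mismatch against the printout.
The audit stops at step 4: the recorded entry is wrong and should be x = -6.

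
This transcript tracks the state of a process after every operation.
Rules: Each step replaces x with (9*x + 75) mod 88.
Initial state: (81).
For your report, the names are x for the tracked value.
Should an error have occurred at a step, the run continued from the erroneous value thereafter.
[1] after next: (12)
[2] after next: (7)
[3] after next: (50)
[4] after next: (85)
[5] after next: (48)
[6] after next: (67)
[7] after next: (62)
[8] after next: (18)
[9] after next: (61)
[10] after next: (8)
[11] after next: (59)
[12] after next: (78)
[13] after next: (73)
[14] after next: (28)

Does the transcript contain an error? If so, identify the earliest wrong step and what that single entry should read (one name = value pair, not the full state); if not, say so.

Recomputing the run from the initial state:
step 1: x = 12
step 2: x = 7
step 3: x = 50
step 4: x = 85
step 5: x = 48
step 6: x = 67
step 7: x = 62
step 8: x = 17
step 9: x = 52
step 10: x = 15
step 11: x = 34
step 12: x = 29
step 13: x = 72
step 14: x = 19
The first disagreement with the transcript is at step 8, where the value should be x = 17.

step 8, x = 17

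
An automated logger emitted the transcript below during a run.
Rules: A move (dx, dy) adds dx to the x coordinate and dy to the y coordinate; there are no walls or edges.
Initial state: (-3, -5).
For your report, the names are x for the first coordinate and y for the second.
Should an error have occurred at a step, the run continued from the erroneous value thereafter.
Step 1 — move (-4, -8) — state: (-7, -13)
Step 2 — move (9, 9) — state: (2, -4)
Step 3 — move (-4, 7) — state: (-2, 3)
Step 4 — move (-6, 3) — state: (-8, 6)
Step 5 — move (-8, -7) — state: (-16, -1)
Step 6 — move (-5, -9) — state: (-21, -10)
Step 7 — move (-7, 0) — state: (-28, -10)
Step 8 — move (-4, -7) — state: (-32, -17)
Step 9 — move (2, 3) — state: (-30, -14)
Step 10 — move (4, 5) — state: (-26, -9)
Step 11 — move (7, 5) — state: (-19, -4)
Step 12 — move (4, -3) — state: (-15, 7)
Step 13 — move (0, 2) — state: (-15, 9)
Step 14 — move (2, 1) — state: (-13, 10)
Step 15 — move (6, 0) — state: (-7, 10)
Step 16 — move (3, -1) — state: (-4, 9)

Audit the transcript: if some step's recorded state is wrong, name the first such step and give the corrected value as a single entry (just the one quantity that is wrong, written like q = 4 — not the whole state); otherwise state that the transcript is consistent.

step 12, y = -7

Recomputing the run from the initial state:
step 1: x = -7, y = -13
step 2: x = 2, y = -4
step 3: x = -2, y = 3
step 4: x = -8, y = 6
step 5: x = -16, y = -1
step 6: x = -21, y = -10
step 7: x = -28, y = -10
step 8: x = -32, y = -17
step 9: x = -30, y = -14
step 10: x = -26, y = -9
step 11: x = -19, y = -4
step 12: x = -15, y = -7
step 13: x = -15, y = -5
step 14: x = -13, y = -4
step 15: x = -7, y = -4
step 16: x = -4, y = -5
The first disagreement with the transcript is at step 12, where the value should be y = -7.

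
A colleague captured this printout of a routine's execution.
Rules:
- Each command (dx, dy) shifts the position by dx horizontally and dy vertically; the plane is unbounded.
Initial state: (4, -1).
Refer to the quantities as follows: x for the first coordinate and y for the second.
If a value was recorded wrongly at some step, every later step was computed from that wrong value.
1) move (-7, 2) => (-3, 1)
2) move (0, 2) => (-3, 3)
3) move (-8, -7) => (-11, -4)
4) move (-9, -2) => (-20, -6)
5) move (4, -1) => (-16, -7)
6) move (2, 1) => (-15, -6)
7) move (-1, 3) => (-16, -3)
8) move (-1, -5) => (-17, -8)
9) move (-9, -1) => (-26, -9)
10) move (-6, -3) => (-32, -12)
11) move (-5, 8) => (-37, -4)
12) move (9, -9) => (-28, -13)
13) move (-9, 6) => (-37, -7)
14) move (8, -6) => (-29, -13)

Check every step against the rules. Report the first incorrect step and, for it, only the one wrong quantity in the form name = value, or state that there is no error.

Recomputing the run from the initial state:
step 1: x = -3, y = 1
step 2: x = -3, y = 3
step 3: x = -11, y = -4
step 4: x = -20, y = -6
step 5: x = -16, y = -7
step 6: x = -14, y = -6
step 7: x = -15, y = -3
step 8: x = -16, y = -8
step 9: x = -25, y = -9
step 10: x = -31, y = -12
step 11: x = -36, y = -4
step 12: x = -27, y = -13
step 13: x = -36, y = -7
step 14: x = -28, y = -13
The first disagreement with the printout is at step 6, where the value should be x = -14.

step 6, x = -14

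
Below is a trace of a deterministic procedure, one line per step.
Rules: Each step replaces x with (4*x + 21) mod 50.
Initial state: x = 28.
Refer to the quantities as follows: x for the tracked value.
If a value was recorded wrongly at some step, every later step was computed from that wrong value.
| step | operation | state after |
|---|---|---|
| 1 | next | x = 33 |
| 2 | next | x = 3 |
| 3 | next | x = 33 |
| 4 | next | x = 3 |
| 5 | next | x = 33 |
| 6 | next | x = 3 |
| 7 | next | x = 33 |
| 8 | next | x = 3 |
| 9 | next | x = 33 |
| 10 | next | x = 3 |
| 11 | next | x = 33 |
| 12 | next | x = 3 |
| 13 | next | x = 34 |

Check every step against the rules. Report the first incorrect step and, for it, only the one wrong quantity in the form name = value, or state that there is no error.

step 13, x = 33

Recomputing the run from the initial state:
step 1: x = 33
step 2: x = 3
step 3: x = 33
step 4: x = 3
step 5: x = 33
step 6: x = 3
step 7: x = 33
step 8: x = 3
step 9: x = 33
step 10: x = 3
step 11: x = 33
step 12: x = 3
step 13: x = 33
The first disagreement with the trace is at step 13, where the value should be x = 33.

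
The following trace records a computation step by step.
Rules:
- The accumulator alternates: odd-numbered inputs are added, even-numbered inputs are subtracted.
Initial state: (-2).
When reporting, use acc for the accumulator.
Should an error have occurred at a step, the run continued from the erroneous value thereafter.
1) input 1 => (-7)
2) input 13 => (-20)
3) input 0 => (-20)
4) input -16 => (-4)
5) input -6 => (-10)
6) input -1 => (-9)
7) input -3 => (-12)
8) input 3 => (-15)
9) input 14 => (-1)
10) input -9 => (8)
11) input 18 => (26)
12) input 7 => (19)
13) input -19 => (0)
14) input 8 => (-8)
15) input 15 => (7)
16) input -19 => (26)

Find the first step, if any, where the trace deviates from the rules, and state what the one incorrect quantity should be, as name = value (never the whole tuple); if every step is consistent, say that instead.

step 1, acc = -1

Recomputing the run from the initial state:
step 1: acc = -1
step 2: acc = -14
step 3: acc = -14
step 4: acc = 2
step 5: acc = -4
step 6: acc = -3
step 7: acc = -6
step 8: acc = -9
step 9: acc = 5
step 10: acc = 14
step 11: acc = 32
step 12: acc = 25
step 13: acc = 6
step 14: acc = -2
step 15: acc = 13
step 16: acc = 32
The first disagreement with the trace is at step 1, where the value should be acc = -1.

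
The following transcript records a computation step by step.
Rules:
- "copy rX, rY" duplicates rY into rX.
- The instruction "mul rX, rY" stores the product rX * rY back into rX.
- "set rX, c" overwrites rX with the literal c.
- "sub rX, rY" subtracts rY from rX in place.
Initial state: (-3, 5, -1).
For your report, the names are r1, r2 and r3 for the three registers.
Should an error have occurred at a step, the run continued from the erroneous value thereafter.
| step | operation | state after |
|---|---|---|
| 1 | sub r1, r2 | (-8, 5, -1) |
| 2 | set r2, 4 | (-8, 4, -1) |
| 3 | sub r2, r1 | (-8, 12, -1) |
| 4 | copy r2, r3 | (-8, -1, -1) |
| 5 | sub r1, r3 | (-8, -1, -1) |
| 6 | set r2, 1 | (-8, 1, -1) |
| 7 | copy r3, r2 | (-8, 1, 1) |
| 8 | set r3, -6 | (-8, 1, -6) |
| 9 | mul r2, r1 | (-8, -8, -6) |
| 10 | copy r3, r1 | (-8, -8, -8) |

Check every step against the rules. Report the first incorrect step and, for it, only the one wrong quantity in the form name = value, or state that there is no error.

step 5, r1 = -7

step 1: r1 = -3 - 5 = -8 -> agrees with the transcript
step 2: r2 = 4 -> exactly as logged
step 3: r2 = 4 - -8 = 12 -> checks out
step 4: r2 = -1 -> checks out
step 5: r1 = -8 - -1 = -7 -> the transcript has a different value
The audit stops at step 5: the recorded entry is wrong and should be r1 = -7.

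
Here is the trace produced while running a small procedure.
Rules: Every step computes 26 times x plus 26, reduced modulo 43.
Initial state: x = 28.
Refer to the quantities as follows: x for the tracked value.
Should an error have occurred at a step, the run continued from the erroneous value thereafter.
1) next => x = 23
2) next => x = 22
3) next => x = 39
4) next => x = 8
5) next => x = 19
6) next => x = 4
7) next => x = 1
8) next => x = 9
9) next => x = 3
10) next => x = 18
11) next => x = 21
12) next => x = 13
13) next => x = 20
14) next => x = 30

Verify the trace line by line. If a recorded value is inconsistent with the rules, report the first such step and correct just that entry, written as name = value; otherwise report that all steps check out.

Recomputing the run from the initial state:
step 1: x = 23
step 2: x = 22
step 3: x = 39
step 4: x = 8
step 5: x = 19
step 6: x = 4
step 7: x = 1
step 8: x = 9
step 9: x = 2
step 10: x = 35
step 11: x = 33
step 12: x = 24
step 13: x = 5
step 14: x = 27
The first disagreement with the trace is at step 9, where the value should be x = 2.

step 9, x = 2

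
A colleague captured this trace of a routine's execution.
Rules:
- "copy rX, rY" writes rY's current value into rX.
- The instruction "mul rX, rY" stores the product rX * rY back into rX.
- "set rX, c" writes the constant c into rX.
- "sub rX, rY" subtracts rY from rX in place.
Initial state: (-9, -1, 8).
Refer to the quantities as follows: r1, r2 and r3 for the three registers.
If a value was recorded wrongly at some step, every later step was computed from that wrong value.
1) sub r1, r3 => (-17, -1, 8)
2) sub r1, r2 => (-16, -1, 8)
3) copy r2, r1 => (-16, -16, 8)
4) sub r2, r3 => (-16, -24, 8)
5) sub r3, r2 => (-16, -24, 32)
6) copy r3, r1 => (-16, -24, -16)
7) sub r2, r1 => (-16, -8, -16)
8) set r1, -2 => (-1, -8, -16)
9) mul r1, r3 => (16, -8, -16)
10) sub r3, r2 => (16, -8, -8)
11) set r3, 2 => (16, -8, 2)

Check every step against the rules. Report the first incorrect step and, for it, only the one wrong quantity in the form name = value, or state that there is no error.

step 1: r1 = -9 - 8 = -17 -> confirmed correct
step 2: r1 = -17 - -1 = -16 -> matches
step 3: r2 = -16 -> verified
step 4: r2 = -16 - 8 = -24 -> matches
step 5: r3 = 8 - -24 = 32 -> confirmed correct
step 6: r3 = -16 -> exactly as logged
step 7: r2 = -24 - -16 = -8 -> verified
step 8: r1 = -2 -> a discrepancy with the trace
First deviation found at step 8; the corrected entry is r1 = -2.

step 8, r1 = -2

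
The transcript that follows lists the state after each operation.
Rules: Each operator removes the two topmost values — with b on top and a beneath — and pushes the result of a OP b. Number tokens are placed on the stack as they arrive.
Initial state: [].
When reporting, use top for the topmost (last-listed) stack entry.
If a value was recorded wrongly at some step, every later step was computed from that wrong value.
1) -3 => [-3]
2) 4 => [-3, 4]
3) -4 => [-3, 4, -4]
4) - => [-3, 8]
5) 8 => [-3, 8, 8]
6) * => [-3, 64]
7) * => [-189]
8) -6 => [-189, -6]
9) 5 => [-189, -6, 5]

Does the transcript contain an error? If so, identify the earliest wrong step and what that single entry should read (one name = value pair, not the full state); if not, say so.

Recomputing the run from the initial state:
step 1: [-3]
step 2: [-3, 4]
step 3: [-3, 4, -4]
step 4: [-3, 8]
step 5: [-3, 8, 8]
step 6: [-3, 64]
step 7: [-192]
step 8: [-192, -6]
step 9: [-192, -6, 5]
The first disagreement with the transcript is at step 7, where the value should be top = -192.

step 7, top = -192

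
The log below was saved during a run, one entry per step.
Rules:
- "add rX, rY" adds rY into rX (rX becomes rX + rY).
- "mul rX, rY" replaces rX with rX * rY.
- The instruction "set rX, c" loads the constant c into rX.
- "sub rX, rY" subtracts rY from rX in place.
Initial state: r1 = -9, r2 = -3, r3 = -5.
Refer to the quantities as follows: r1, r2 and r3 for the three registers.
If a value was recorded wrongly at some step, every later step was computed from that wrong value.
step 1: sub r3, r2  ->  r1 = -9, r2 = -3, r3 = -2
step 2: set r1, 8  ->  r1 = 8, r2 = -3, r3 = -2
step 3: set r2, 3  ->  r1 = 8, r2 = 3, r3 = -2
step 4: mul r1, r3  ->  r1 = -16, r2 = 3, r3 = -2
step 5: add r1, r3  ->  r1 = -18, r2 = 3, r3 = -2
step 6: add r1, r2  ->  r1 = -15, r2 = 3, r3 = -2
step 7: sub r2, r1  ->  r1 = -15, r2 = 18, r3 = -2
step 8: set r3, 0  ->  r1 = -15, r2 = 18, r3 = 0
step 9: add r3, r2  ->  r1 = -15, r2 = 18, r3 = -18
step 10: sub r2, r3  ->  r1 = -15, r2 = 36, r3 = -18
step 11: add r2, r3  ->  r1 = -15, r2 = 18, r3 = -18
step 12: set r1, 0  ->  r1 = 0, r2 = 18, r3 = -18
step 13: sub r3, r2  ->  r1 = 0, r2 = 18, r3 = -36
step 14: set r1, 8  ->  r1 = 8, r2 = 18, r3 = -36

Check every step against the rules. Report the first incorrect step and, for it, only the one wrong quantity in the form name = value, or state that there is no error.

step 1: r3 = -5 - -3 = -2 -> confirmed correct
step 2: r1 = 8 -> no discrepancy
step 3: r2 = 3 -> consistent with the log
step 4: r1 = 8 * -2 = -16 -> checks out
step 5: r1 = -16 + -2 = -18 -> no discrepancy
step 6: r1 = -18 + 3 = -15 -> same as recorded
step 7: r2 = 3 - -15 = 18 -> verified
step 8: r3 = 0 -> no discrepancy
step 9: r3 = 0 + 18 = 18 -> not what was recorded
First deviation found at step 9; the corrected entry is r3 = 18.

step 9, r3 = 18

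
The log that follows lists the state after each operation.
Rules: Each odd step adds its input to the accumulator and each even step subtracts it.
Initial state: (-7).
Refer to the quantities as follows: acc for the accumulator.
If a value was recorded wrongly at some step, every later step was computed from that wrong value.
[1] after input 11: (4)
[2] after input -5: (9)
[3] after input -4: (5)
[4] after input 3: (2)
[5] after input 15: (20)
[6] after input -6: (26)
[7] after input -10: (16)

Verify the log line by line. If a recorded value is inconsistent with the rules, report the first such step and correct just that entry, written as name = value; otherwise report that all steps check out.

step 5, acc = 17

1. acc = -7 + 11 = 4 (in agreement)
2. acc = 4 - -5 = 9 (matches)
3. acc = 9 + -4 = 5 (verified)
4. acc = 5 - 3 = 2 (agrees with the log)
5. acc = 2 + 15 = 17 (the log disagrees here)
The earliest wrong entry is at step 5: it should read acc = 17.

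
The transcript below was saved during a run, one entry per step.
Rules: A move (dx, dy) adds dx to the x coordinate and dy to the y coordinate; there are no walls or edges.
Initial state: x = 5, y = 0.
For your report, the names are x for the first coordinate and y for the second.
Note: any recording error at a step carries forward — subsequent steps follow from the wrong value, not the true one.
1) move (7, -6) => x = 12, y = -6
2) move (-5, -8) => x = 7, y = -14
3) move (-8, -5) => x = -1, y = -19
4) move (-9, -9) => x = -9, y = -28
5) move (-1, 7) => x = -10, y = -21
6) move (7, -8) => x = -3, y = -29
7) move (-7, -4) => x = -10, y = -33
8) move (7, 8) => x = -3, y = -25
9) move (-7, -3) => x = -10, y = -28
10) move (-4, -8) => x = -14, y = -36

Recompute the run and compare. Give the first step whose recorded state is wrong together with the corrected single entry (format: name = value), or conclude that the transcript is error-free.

step 4, x = -10

1. x = 5 + (7) = 12, y = 0 + (-6) = -6 (matches)
2. x = 12 + (-5) = 7, y = -6 + (-8) = -14 (agrees with the transcript)
3. x = 7 + (-8) = -1, y = -14 + (-5) = -19 (agrees with the transcript)
4. x = -1 + (-9) = -10, y = -19 + (-9) = -28 (the transcript has a different value)
Step 4 is the first one off; corrected, x = -10.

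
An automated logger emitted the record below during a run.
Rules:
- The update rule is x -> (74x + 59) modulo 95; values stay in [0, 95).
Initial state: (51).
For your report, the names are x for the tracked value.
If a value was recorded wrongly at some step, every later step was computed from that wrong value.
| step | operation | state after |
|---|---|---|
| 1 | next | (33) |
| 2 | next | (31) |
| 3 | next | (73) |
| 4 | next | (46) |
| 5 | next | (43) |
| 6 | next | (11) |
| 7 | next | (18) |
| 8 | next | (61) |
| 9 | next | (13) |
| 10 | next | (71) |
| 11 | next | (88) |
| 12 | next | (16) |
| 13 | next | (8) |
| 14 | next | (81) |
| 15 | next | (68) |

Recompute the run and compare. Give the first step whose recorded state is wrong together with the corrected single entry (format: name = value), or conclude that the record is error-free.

Recomputing the run from the initial state:
step 1: x = 33
step 2: x = 31
step 3: x = 73
step 4: x = 46
step 5: x = 43
step 6: x = 11
step 7: x = 18
step 8: x = 61
step 9: x = 13
step 10: x = 71
step 11: x = 88
step 12: x = 16
step 13: x = 8
step 14: x = 81
step 15: x = 68
This matches the record at every step.

no error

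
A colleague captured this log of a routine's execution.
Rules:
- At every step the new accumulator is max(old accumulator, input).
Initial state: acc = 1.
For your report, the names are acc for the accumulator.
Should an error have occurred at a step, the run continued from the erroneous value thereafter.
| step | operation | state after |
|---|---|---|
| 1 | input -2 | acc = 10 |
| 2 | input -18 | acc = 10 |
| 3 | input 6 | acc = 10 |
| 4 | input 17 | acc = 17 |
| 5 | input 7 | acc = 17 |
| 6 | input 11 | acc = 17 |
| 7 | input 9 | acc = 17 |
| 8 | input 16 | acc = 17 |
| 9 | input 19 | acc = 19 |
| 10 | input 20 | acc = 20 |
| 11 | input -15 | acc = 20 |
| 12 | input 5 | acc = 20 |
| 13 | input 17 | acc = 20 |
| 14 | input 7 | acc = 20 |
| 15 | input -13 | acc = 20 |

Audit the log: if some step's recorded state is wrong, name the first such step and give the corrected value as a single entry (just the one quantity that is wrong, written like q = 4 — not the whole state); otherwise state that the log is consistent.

step 1, acc = 1

Recomputing the run from the initial state:
step 1: acc = 1
step 2: acc = 1
step 3: acc = 6
step 4: acc = 17
step 5: acc = 17
step 6: acc = 17
step 7: acc = 17
step 8: acc = 17
step 9: acc = 19
step 10: acc = 20
step 11: acc = 20
step 12: acc = 20
step 13: acc = 20
step 14: acc = 20
step 15: acc = 20
The first disagreement with the log is at step 1, where the value should be acc = 1.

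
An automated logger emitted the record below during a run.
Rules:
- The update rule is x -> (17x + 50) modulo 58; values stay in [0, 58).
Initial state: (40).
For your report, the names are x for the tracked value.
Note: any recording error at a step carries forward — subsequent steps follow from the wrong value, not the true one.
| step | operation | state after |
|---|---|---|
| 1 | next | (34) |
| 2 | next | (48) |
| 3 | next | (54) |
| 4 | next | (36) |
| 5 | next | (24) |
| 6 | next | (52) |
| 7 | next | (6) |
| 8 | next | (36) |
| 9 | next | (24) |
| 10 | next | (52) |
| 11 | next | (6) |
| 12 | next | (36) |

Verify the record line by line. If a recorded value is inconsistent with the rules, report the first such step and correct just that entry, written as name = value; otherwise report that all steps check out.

step 4, x = 40

Recomputing the run from the initial state:
step 1: x = 34
step 2: x = 48
step 3: x = 54
step 4: x = 40
step 5: x = 34
step 6: x = 48
step 7: x = 54
step 8: x = 40
step 9: x = 34
step 10: x = 48
step 11: x = 54
step 12: x = 40
The first disagreement with the record is at step 4, where the value should be x = 40.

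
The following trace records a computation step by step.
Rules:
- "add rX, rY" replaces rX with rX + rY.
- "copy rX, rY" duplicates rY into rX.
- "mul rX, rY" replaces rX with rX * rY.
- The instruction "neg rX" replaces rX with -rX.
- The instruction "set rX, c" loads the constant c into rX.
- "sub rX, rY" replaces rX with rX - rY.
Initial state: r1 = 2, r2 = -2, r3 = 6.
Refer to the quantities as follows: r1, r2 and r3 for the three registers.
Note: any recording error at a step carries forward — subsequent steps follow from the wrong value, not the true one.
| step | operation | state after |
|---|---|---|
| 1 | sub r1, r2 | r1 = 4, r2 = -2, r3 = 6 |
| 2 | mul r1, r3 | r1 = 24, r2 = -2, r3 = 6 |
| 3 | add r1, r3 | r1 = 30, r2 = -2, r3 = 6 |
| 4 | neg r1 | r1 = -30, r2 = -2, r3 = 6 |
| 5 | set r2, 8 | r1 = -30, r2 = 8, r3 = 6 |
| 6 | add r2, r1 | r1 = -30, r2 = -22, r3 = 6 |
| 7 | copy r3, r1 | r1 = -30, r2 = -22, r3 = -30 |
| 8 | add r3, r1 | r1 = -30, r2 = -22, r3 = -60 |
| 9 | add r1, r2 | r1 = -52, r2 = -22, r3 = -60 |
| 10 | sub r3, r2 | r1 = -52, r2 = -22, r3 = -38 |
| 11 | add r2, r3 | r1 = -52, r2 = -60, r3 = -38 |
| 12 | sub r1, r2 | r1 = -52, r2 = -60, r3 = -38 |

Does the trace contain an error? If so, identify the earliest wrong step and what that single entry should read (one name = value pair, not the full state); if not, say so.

Recomputing the run from the initial state:
step 1: r1 = 4, r2 = -2, r3 = 6
step 2: r1 = 24, r2 = -2, r3 = 6
step 3: r1 = 30, r2 = -2, r3 = 6
step 4: r1 = -30, r2 = -2, r3 = 6
step 5: r1 = -30, r2 = 8, r3 = 6
step 6: r1 = -30, r2 = -22, r3 = 6
step 7: r1 = -30, r2 = -22, r3 = -30
step 8: r1 = -30, r2 = -22, r3 = -60
step 9: r1 = -52, r2 = -22, r3 = -60
step 10: r1 = -52, r2 = -22, r3 = -38
step 11: r1 = -52, r2 = -60, r3 = -38
step 12: r1 = 8, r2 = -60, r3 = -38
The first disagreement with the trace is at step 12, where the value should be r1 = 8.

step 12, r1 = 8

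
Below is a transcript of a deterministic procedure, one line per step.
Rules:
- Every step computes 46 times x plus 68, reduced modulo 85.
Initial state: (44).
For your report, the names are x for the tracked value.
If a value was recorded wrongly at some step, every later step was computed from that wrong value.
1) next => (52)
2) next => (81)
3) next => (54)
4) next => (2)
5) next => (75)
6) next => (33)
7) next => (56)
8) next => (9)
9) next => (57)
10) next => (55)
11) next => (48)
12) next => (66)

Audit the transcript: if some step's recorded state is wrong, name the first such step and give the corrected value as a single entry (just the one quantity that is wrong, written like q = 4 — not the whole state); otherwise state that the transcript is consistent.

Recomputing the run from the initial state:
step 1: x = 52
step 2: x = 80
step 3: x = 8
step 4: x = 11
step 5: x = 64
step 6: x = 37
step 7: x = 70
step 8: x = 58
step 9: x = 16
step 10: x = 39
step 11: x = 77
step 12: x = 40
The first disagreement with the transcript is at step 2, where the value should be x = 80.

step 2, x = 80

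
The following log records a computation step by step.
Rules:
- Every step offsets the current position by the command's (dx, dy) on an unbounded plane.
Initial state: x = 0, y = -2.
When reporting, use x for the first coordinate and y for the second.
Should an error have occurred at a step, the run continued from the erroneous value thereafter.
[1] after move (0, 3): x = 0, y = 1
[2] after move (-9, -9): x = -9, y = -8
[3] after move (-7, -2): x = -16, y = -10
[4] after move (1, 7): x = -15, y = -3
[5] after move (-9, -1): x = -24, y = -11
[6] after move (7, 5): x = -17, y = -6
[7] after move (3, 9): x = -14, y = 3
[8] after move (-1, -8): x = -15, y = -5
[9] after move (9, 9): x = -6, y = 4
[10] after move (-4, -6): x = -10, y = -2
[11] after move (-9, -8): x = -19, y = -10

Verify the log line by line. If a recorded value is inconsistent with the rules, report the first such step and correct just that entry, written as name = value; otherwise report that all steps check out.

step 1: x = 0 + (0) = 0, y = -2 + (3) = 1 -> in agreement
step 2: x = 0 + (-9) = -9, y = 1 + (-9) = -8 -> checks out
step 3: x = -9 + (-7) = -16, y = -8 + (-2) = -10 -> same as recorded
step 4: x = -16 + (1) = -15, y = -10 + (7) = -3 -> confirmed correct
step 5: x = -15 + (-9) = -24, y = -3 + (-1) = -4 -> this is not what the log shows
First incorrect step: 5; the correct value is y = -4.

step 5, y = -4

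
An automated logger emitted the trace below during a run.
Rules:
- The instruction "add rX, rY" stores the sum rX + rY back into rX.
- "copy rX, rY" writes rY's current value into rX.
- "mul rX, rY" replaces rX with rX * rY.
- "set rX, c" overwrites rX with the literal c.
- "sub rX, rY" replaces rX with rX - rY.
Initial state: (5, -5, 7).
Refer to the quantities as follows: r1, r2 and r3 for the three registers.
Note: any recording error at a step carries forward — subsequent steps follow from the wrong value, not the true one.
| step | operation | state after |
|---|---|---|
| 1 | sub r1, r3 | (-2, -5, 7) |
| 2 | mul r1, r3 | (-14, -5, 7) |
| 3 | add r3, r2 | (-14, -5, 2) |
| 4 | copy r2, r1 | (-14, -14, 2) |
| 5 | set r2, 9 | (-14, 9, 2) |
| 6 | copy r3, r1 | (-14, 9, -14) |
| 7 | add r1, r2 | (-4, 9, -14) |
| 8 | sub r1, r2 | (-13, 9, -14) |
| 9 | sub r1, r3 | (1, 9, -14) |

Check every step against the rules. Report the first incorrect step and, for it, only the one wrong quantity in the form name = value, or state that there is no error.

Recomputing the run from the initial state:
step 1: r1 = -2, r2 = -5, r3 = 7
step 2: r1 = -14, r2 = -5, r3 = 7
step 3: r1 = -14, r2 = -5, r3 = 2
step 4: r1 = -14, r2 = -14, r3 = 2
step 5: r1 = -14, r2 = 9, r3 = 2
step 6: r1 = -14, r2 = 9, r3 = -14
step 7: r1 = -5, r2 = 9, r3 = -14
step 8: r1 = -14, r2 = 9, r3 = -14
step 9: r1 = 0, r2 = 9, r3 = -14
The first disagreement with the trace is at step 7, where the value should be r1 = -5.

step 7, r1 = -5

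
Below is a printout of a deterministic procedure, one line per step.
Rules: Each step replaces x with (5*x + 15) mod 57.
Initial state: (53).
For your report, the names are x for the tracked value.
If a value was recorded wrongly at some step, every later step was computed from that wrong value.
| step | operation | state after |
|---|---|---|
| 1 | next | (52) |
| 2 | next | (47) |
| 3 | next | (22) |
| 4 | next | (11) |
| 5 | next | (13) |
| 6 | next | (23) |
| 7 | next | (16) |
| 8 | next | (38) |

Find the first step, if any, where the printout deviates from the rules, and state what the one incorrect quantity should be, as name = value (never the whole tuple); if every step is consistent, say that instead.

no error

1. x = (5*53 + 15) mod 57 = 52 (in agreement)
2. x = (5*52 + 15) mod 57 = 47 (verified)
3. x = (5*47 + 15) mod 57 = 22 (confirmed correct)
4. x = (5*22 + 15) mod 57 = 11 (confirmed correct)
5. x = (5*11 + 15) mod 57 = 13 (confirmed correct)
6. x = (5*13 + 15) mod 57 = 23 (confirmed correct)
7. x = (5*23 + 15) mod 57 = 16 (in agreement)
8. x = (5*16 + 15) mod 57 = 38 (in agreement)
Every step is consistent.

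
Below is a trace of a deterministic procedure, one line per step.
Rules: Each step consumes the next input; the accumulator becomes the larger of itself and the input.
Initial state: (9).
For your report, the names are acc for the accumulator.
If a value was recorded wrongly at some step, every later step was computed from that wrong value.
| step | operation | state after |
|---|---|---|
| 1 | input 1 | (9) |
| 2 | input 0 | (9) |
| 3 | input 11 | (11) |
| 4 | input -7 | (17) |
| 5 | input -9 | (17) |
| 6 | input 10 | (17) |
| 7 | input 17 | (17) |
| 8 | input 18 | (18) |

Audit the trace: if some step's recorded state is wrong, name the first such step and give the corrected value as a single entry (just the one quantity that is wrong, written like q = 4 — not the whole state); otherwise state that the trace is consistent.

Recomputing the run from the initial state:
step 1: acc = 9
step 2: acc = 9
step 3: acc = 11
step 4: acc = 11
step 5: acc = 11
step 6: acc = 11
step 7: acc = 17
step 8: acc = 18
The first disagreement with the trace is at step 4, where the value should be acc = 11.

step 4, acc = 11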